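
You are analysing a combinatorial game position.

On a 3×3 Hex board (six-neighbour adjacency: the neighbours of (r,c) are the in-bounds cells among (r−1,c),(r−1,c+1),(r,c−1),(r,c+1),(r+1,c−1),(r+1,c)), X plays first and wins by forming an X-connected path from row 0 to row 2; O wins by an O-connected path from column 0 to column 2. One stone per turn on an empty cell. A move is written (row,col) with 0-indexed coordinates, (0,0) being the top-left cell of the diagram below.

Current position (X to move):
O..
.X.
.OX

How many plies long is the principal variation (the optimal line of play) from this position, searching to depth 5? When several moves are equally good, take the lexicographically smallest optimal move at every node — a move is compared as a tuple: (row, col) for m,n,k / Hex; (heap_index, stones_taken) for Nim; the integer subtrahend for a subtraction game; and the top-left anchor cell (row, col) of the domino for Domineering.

ply 1, X at O../.X./.OX | (0,1)=+1→OX./.X./.OX*; (0,2)=+1→O.X/.X./.OX; (1,0)=+1→O../XX./.OX; (1,2)=+1→O../.XX/.OX; (2,0)=+1→O../.X./XOX
ply 2, O at OX./.X./.OX | (0,2)=-1→OXO/.X./.OX*; (1,0)=-1→OX./OX./.OX; (1,2)=-1→OX./.XO/.OX; (2,0)=-1→OX./.X./OOX
ply 3, X at OXO/.X./.OX | (1,0)=+1→OXO/XX./.OX*; (1,2)=+1→OXO/.XX/.OX; (2,0)=+1→OXO/.X./XOX
ply 4, O at OXO/XX./.OX | (1,2)=-1→OXO/XXO/.OX*; (2,0)=-1→OXO/XX./OOX
ply 5, X at OXO/XXO/.OX | (2,0)=+1→OXO/XXO/XOX*
ply 6: OXO/XXO/XOX is terminal -1 (O); from O../.X./.OX depth 5

PV length from [O../.X./.OX]: 5 plies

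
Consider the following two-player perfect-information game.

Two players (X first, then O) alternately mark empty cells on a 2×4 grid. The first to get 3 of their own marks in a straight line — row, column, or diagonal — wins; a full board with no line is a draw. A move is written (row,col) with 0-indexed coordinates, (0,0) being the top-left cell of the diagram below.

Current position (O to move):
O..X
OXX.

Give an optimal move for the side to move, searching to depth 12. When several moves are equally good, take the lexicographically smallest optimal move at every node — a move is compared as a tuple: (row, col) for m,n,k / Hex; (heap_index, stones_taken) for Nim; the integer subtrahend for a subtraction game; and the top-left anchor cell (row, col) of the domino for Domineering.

O's best at [O..X/OXX.]: (1,3)

ply 1, O at O..X/OXX. | (0,1)=-1→OO.X/OXX.; (0,2)=-1→O.OX/OXX.; (1,3)=+0→O..X/OXXO*
ply 2, X at O..X/OXXO | (0,1)=+0→OX.X/OXXO*; (0,2)=+0→O.XX/OXXO
ply 3, O at OX.X/OXXO | (0,2)=+0→OXOX/OXXO*
ply 4: OXOX/OXXO is terminal +0 (X); from O..X/OXX. depth 12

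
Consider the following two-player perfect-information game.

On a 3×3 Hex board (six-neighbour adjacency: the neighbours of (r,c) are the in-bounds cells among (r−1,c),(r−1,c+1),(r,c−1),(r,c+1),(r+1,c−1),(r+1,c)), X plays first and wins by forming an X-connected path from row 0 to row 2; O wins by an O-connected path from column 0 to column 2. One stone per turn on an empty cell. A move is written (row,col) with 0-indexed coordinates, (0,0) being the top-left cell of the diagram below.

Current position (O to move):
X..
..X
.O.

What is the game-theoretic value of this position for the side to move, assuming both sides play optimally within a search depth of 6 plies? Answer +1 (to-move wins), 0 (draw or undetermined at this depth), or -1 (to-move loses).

p1 O@[X../..X/.O.]: (0,1)[XO./..X/.O.]-1 (0,2)[X.O/..X/.O.]-1 (1,0)[X../O.X/.O.]-1 (1,1)[X../.OX/.O.]+1* (2,0)[X../..X/OO.]-1 (2,2)[X../..X/.OO]-1
p2 X@[X../.OX/.O.]: (0,1)[XX./.OX/.O.]-1* (0,2)[X.X/.OX/.O.]-1 (1,0)[X../XOX/.O.]-1 (2,0)[X../.OX/XO.]-1 (2,2)[X../.OX/.OX]-1
p3 O@[XX./.OX/.O.]: (0,2)[XXO/.OX/.O.]+1* (1,0)[XX./OOX/.O.]+1 (2,0)[XX./.OX/OO.]+1 (2,2)[XX./.OX/.OO]+1
p4 X@[XXO/.OX/.O.]: (1,0)[XXO/XOX/.O.]-1* (2,0)[XXO/.OX/XO.]-1 (2,2)[XXO/.OX/.OX]-1
p5 O@[XXO/XOX/.O.]: (2,0)[XXO/XOX/OO.]+1* (2,2)[XXO/XOX/.OO]-1
p6 X@[XXO/XOX/OO.] terminal -1; root [X../..X/.O.] d6

value(X../..X/.O., O) = +1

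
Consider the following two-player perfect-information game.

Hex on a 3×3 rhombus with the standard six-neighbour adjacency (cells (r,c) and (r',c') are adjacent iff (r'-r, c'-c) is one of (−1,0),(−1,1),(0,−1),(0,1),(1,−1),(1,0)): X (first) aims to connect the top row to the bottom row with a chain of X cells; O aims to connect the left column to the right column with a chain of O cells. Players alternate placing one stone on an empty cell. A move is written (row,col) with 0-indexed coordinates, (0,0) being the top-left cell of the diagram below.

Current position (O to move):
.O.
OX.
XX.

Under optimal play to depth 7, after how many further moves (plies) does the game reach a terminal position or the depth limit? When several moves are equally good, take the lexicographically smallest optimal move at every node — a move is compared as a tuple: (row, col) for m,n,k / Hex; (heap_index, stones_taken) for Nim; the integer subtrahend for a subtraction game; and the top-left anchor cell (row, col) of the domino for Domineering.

PV length from [.O./OX./XX.]: 1 ply

ply 1, O at .O./OX./XX. | (0,0)=-1→OO./OX./XX.; (0,2)=+1→.OO/OX./XX.*; (1,2)=-1→.O./OXO/XX.; (2,2)=-1→.O./OX./XXO
ply 2: .OO/OX./XX. is terminal -1 (X); from .O./OX./XX. depth 7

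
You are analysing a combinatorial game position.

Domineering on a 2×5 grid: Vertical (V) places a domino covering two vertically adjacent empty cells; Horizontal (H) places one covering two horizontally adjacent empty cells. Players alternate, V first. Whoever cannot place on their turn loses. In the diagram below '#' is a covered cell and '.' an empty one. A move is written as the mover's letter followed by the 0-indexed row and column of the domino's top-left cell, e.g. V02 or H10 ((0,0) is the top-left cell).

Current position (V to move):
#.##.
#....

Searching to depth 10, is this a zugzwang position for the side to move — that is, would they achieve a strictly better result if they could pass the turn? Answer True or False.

[#.##./#....] V move#1: V01:-1/####./##...*, V04:-1/#.###/#...#
[####./##...] H move#2: H12:-1/####./####., H13:+1/####./##.##*
[####./##.##] end (terminal -1, V#3); searched #.##./#.... to 10
suppose V passes — search the same position with H to move:
pass> [#.##./#....] H move#1: H11:-1/#.##./###..*, H12:-1/#.##./#.##., H13:-1/#.##./#..##
pass> [#.##./###..] V move#2: V04:+1/#.###/###.#*
pass> [#.###/###.#] end (terminal -1, H#3); searched #.##./#.... to 10
for V: play -1, pass +1

zugzwang(#.##./#...., V) = True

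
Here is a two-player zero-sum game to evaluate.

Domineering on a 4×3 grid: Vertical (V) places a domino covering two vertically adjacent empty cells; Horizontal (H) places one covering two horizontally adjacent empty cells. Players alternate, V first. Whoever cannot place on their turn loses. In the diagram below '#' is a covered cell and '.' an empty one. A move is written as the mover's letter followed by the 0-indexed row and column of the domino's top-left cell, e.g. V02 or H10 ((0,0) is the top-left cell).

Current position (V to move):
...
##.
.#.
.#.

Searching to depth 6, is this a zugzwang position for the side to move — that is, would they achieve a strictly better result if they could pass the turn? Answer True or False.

zugzwang(.../##./.#./.#., V) = False

ply 1, V at .../##./.#./.#. | V02=+1→..#/###/.#./.#.*; V12=+1→.../###/.##/.#.; V20=+1→.../##./##./##.; V22=+1→.../##./.##/.##
ply 2, H at ..#/###/.#./.#. | H00=-1→###/###/.#./.#.*
ply 3, V at ###/###/.#./.#. | V20=+1→###/###/##./##.*; V22=+1→###/###/.##/.##
ply 4: ###/###/##./##. is terminal -1 (H); from .../##./.#./.#. depth 6
pass branch (H moves first from the same position):
  | ply 1, H at .../##./.#./.#. | H00=-1→##./##./.#./.#.*; H01=-1→.##/##./.#./.#.
  | ply 2, V at ##./##./.#./.#. | V02=+1→###/###/.#./.#.*; V12=+1→##./###/.##/.#.; V20=+1→##./##./##./##.; V22=+1→##./##./.##/.##
  | ply 3: ###/###/.#./.#. is terminal -1 (H); from .../##./.#./.#. depth 6
V moving scores +1; V passing scores +1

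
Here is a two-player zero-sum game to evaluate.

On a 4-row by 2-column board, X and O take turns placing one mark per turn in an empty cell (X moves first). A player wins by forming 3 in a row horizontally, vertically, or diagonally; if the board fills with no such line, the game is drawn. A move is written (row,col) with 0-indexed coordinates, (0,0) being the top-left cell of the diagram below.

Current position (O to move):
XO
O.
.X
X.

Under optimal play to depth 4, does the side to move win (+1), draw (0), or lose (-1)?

value(XO/O./.X/X., O) = 0

[XO/O./.X/X.] O move#1: (1,1):+0/XO/OO/.X/X.*, (2,0):+0/XO/O./OX/X., (3,1):+0/XO/O./.X/XO
[XO/OO/.X/X.] X move#2: (2,0):+0/XO/OO/XX/X.*, (3,1):+0/XO/OO/.X/XX
[XO/OO/XX/X.] O move#3: (3,1):+0/XO/OO/XX/XO*
[XO/OO/XX/XO] end (terminal +0, X#4); searched XO/O./.X/X. to 4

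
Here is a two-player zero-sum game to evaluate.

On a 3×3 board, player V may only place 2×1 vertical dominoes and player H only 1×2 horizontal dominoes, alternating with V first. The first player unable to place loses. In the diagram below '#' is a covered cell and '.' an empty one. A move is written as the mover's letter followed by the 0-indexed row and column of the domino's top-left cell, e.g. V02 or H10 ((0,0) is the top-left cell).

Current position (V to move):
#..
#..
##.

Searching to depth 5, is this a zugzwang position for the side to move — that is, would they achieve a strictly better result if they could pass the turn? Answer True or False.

p1 V@[#../#../##.]: V01[##./##./##.]+1* V02[#.#/#.#/##.]+1 V12[#../#.#/###]-1
p2 H@[##./##./##.] terminal -1; root [#../#../##.] d5
pass branch (H moves first from the same position):
  | p1 H@[#../#../##.]: H01[###/#../##.]-1 H11[#../###/##.]+1*
  | p2 V@[#../###/##.] terminal -1; root [#../#../##.] d5
V moving scores +1; V passing scores -1

zugzwang(#../#../##., V) = False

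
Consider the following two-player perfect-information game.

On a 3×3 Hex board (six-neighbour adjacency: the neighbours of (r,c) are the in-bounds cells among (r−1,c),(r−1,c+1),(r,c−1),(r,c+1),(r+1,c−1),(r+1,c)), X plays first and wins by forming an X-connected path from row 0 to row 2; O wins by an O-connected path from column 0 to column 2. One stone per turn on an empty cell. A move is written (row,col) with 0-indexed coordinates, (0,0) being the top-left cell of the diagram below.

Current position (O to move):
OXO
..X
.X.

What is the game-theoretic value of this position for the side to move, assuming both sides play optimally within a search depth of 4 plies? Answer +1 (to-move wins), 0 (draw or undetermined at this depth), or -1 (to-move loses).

value(OXO/..X/.X., O) = +1

[OXO/..X/.X.] O move#1: (1,0):-1/OXO/O.X/.X., (1,1):+1/OXO/.OX/.X.*, (2,0):-1/OXO/..X/OX., (2,2):-1/OXO/..X/.XO
[OXO/.OX/.X.] X move#2: (1,0):-1/OXO/XOX/.X.*, (2,0):-1/OXO/.OX/XX., (2,2):-1/OXO/.OX/.XX
[OXO/XOX/.X.] O move#3: (2,0):+1/OXO/XOX/OX.*, (2,2):-1/OXO/XOX/.XO
[OXO/XOX/OX.] end (terminal -1, X#4); searched OXO/..X/.X. to 4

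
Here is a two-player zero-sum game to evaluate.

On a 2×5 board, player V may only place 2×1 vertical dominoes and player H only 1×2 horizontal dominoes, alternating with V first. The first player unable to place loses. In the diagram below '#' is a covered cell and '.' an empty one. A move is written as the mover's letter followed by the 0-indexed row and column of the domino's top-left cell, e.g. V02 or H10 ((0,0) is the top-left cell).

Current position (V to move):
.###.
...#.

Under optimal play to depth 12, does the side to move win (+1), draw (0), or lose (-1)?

[.###./...#.] V move#1: V00:+1/####./#..#.*, V04:-1/.####/...##
[####./#..#.] H move#2: H11:-1/####./####.*
[####./####.] V move#3: V04:+1/#####/#####*
[#####/#####] end (terminal -1, H#4); searched .###./...#. to 12

value(.###./...#., V) = +1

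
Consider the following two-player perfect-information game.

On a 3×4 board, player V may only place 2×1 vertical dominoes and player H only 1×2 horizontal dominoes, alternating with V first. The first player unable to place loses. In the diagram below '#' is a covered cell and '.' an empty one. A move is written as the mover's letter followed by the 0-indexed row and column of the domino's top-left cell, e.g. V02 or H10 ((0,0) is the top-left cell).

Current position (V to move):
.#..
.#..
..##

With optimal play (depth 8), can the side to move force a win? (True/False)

V winning at [.#../.#../..##]: True

ply 1, V at .#../.#../..## | V00=-1→##../##../..##; V02=+1→.##./.##./..##*; V03=+1→.#.#/.#.#/..##; V10=-1→.#../##../#.##
ply 2, H at .##./.##./..## | H20=-1→.##./.##./####*
ply 3, V at .##./.##./#### | V00=+1→###./###./####*; V03=+1→.###/.###/####
ply 4: ###./###./#### is terminal -1 (H); from .#../.#../..## depth 8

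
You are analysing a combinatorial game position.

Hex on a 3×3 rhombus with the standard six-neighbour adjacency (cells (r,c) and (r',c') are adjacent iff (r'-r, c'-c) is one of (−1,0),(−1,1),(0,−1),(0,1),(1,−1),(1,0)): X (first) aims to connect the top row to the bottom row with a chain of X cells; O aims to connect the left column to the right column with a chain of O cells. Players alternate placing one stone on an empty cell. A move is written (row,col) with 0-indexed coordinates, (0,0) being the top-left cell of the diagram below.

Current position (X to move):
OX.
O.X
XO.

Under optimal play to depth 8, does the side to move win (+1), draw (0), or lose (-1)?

value(OX./O.X/XO., X) = +1

[OX./O.X/XO.] X move#1: (0,2):+1/OXX/O.X/XO.*, (1,1):+1/OX./OXX/XO., (2,2):+1/OX./O.X/XOX
[OXX/O.X/XO.] O move#2: (1,1):-1/OXX/OOX/XO.*, (2,2):-1/OXX/O.X/XOO
[OXX/OOX/XO.] X move#3: (2,2):+1/OXX/OOX/XOX*
[OXX/OOX/XOX] end (terminal -1, O#4); searched OX./O.X/XO. to 8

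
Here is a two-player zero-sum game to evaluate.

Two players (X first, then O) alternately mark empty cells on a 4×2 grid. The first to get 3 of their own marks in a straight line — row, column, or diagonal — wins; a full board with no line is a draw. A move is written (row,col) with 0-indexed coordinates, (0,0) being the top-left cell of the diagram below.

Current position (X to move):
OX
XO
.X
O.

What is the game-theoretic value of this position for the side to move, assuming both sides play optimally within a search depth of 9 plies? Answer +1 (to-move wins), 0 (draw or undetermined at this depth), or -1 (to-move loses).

p1 X@[OX/XO/.X/O.]: (2,0)[OX/XO/XX/O.]+0* (3,1)[OX/XO/.X/OX]+0
p2 O@[OX/XO/XX/O.]: (3,1)[OX/XO/XX/OO]+0*
p3 X@[OX/XO/XX/OO] terminal +0; root [OX/XO/.X/O.] d9

value(OX/XO/.X/O., X) = 0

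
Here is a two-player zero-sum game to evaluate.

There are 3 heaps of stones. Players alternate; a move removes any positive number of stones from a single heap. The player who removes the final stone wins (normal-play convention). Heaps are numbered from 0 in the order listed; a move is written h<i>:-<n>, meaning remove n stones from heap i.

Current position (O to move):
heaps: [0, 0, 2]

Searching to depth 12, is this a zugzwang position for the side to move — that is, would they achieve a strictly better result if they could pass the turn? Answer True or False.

p1 O@[(0,0,2)]: h2:-1[(0,0,1)]-1 h2:-2[(0,0,0)]+1*
p2 X@[(0,0,0)] terminal -1; root [(0,0,2)] d12
pass branch (X moves first from the same position):
  | p1 X@[(0,0,2)]: h2:-1[(0,0,1)]-1 h2:-2[(0,0,0)]+1*
  | p2 O@[(0,0,0)] terminal -1; root [(0,0,2)] d12
O moving scores +1; O passing scores -1

zugzwang((0,0,2), O) = False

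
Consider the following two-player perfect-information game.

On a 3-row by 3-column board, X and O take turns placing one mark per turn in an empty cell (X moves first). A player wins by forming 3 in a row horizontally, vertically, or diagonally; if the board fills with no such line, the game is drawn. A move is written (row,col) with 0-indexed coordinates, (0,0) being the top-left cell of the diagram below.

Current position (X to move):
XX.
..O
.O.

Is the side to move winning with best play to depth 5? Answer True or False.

p1 X@[XX./..O/.O.]: (0,2)[XXX/..O/.O.]+1* (1,0)[XX./X.O/.O.]+1 (1,1)[XX./.XO/.O.]+1 (2,0)[XX./..O/XO.]+1 (2,2)[XX./..O/.OX]+1
p2 O@[XXX/..O/.O.] terminal -1; root [XX./..O/.O.] d5

X winning at [XX./..O/.O.]: True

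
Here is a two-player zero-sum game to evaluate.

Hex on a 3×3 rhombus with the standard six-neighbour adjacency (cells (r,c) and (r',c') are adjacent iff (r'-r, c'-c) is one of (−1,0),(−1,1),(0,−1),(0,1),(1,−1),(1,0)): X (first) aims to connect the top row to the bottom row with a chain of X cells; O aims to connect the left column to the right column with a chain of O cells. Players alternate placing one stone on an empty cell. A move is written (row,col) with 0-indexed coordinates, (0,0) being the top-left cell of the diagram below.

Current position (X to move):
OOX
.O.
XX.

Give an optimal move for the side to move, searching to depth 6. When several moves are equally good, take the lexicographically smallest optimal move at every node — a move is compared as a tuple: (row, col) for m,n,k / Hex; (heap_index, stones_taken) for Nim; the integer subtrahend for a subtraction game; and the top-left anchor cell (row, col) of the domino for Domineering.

ply 1, X at OOX/.O./XX. | (1,0)=-1→OOX/XO./XX.; (1,2)=+1→OOX/.OX/XX.*; (2,2)=-1→OOX/.O./XXX
ply 2: OOX/.OX/XX. is terminal -1 (O); from OOX/.O./XX. depth 6

X's best at [OOX/.O./XX.]: (1,2)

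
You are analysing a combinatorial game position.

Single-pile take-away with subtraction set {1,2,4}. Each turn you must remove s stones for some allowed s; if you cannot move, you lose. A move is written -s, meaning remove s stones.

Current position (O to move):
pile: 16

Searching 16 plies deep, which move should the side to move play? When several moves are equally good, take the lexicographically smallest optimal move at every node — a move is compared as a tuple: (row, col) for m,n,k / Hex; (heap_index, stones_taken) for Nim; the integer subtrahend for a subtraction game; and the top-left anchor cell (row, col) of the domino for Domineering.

ply 1, O at 16 | -1=+1→15*; -2=-1→14; -4=+1→12
ply 2, X at 15 | -1=-1→14*; -2=-1→13; -4=-1→11
ply 3, O at 14 | -1=-1→13; -2=+1→12*; -4=-1→10
ply 4, X at 12 | -1=-1→11*; -2=-1→10; -4=-1→8
ply 5, O at 11 | -1=-1→10; -2=+1→9*; -4=-1→7
ply 6, X at 9 | -1=-1→8*; -2=-1→7; -4=-1→5
ply 7, O at 8 | -1=-1→7; -2=+1→6*; -4=-1→4
ply 8, X at 6 | -1=-1→5*; -2=-1→4; -4=-1→2
ply 9, O at 5 | -1=-1→4; -2=+1→3*; -4=-1→1
ply 10, X at 3 | -1=-1→2*; -2=-1→1
ply 11, O at 2 | -1=-1→1; -2=+1→0*
ply 12: 0 is terminal -1 (X); from 16 depth 16

O's best at [16]: -1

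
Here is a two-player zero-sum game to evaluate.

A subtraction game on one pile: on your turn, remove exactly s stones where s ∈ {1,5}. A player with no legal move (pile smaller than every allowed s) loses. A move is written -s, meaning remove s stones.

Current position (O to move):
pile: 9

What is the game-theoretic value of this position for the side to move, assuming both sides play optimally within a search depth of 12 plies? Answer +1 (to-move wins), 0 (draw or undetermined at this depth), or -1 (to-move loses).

ply 1, O at 9 | -1=+1→8*; -5=+1→4
ply 2, X at 8 | -1=-1→7*; -5=-1→3
ply 3, O at 7 | -1=+1→6*; -5=+1→2
ply 4, X at 6 | -1=-1→5*; -5=-1→1
ply 5, O at 5 | -1=+1→4*; -5=+1→0
ply 6, X at 4 | -1=-1→3*
ply 7, O at 3 | -1=+1→2*
ply 8, X at 2 | -1=-1→1*
ply 9, O at 1 | -1=+1→0*
ply 10: 0 is terminal -1 (X); from 9 depth 12

value(9, O) = +1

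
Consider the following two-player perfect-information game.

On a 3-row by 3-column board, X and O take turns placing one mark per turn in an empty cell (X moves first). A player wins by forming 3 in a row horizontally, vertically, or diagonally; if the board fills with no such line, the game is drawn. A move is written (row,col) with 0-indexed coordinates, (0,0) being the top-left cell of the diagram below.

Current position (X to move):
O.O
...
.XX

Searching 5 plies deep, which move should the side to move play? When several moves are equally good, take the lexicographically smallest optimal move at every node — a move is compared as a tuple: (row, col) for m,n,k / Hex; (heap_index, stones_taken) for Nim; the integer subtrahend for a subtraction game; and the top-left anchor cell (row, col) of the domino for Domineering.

X's best at [O.O/.../.XX]: (0,1)

[O.O/.../.XX] X move#1: (0,1):+1/OXO/.../.XX*, (1,0):-1/O.O/X../.XX, (1,1):-1/O.O/.X./.XX, (1,2):-1/O.O/..X/.XX, (2,0):+1/O.O/.../XXX
[OXO/.../.XX] O move#2: (1,0):-1/OXO/O../.XX*, (1,1):-1/OXO/.O./.XX, (1,2):-1/OXO/..O/.XX, (2,0):-1/OXO/.../OXX
[OXO/O../.XX] X move#3: (1,1):+1/OXO/OX./.XX*, (1,2):-1/OXO/O.X/.XX, (2,0):+1/OXO/O../XXX
[OXO/OX./.XX] end (terminal -1, O#4); searched O.O/.../.XX to 5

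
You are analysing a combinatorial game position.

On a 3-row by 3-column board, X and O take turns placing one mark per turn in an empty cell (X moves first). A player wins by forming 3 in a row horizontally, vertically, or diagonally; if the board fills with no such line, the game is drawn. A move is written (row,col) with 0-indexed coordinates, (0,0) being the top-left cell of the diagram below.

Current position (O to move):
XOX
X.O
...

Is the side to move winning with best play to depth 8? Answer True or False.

O winning at [XOX/X.O/...]: False

p1 O@[XOX/X.O/...]: (1,1)[XOX/XOO/...]-1 (2,0)[XOX/X.O/O..]+0* (2,1)[XOX/X.O/.O.]-1 (2,2)[XOX/X.O/..O]-1
p2 X@[XOX/X.O/O..]: (1,1)[XOX/XXO/O..]+0* (2,1)[XOX/X.O/OX.]+0 (2,2)[XOX/X.O/O.X]+0
p3 O@[XOX/XXO/O..]: (2,1)[XOX/XXO/OO.]-1 (2,2)[XOX/XXO/O.O]+0*
p4 X@[XOX/XXO/O.O]: (2,1)[XOX/XXO/OXO]+0*
p5 O@[XOX/XXO/OXO] terminal +0; root [XOX/X.O/...] d8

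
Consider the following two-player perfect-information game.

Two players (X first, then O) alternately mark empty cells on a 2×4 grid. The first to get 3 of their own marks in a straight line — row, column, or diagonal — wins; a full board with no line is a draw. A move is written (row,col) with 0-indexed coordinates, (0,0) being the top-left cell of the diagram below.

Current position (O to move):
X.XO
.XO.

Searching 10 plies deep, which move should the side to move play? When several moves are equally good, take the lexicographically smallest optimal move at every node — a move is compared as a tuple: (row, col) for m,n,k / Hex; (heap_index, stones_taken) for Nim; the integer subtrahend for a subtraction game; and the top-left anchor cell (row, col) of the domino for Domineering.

O's best at [X.XO/.XO.]: (0,1)

[X.XO/.XO.] O move#1: (0,1):+0/XOXO/.XO.*, (1,0):-1/X.XO/OXO., (1,3):-1/X.XO/.XOO
[XOXO/.XO.] X move#2: (1,0):+0/XOXO/XXO.*, (1,3):+0/XOXO/.XOX
[XOXO/XXO.] O move#3: (1,3):+0/XOXO/XXOO*
[XOXO/XXOO] end (terminal +0, X#4); searched X.XO/.XO. to 10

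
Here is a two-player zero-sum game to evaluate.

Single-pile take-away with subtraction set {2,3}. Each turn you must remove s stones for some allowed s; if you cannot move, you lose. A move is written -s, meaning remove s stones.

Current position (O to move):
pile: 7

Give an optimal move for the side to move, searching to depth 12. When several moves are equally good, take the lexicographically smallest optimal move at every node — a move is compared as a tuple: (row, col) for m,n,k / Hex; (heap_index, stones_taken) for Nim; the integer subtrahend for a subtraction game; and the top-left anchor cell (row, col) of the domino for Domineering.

[7] O move#1: -2:+1/5*, -3:-1/4
[5] X move#2: -2:-1/3*, -3:-1/2
[3] O move#3: -2:+1/1*, -3:+1/0
[1] end (terminal -1, X#4); searched 7 to 12

O's best at [7]: -2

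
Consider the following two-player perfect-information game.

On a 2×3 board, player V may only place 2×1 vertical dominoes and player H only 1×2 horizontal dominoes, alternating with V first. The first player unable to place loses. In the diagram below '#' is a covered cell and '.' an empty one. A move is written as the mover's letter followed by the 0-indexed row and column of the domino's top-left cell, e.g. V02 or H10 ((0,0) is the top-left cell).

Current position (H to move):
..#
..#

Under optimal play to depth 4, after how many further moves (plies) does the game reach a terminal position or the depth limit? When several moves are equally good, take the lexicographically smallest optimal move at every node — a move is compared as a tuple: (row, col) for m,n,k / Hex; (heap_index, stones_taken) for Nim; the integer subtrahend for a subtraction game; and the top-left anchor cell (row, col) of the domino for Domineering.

[..#/..#] H move#1: H00:+1/###/..#*, H10:+1/..#/###
[###/..#] end (terminal -1, V#2); searched ..#/..# to 4

PV length from [..#/..#]: 1 ply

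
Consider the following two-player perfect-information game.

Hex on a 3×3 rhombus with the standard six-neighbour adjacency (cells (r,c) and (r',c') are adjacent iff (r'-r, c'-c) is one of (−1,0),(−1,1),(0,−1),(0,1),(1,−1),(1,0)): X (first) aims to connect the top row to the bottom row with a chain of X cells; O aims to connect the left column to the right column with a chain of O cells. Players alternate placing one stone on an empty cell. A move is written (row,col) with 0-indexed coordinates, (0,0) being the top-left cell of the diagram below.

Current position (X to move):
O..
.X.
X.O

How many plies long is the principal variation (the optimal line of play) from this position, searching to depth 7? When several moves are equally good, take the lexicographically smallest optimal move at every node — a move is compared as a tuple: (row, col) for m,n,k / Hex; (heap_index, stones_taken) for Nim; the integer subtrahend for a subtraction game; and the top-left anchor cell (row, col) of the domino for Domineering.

PV length from [O../.X./X.O]: 1 ply

p1 X@[O../.X./X.O]: (0,1)[OX./.X./X.O]+1* (0,2)[O.X/.X./X.O]+1 (1,0)[O../XX./X.O]+1 (1,2)[O../.XX/X.O]+1 (2,1)[O../.X./XXO]+1
p2 O@[OX./.X./X.O] terminal -1; root [O../.X./X.O] d7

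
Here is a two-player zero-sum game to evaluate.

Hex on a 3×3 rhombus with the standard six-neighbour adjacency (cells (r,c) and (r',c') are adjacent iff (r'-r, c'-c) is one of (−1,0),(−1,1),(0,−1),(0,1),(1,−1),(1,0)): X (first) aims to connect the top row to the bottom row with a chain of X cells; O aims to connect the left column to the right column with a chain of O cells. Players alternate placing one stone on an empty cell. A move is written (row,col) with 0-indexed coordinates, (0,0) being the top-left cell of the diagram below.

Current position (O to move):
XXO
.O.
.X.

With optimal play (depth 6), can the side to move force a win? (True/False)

ply 1, O at XXO/.O./.X. | (1,0)=+1→XXO/OO./.X.*; (1,2)=+1→XXO/.OO/.X.; (2,0)=+1→XXO/.O./OX.; (2,2)=+1→XXO/.O./.XO
ply 2: XXO/OO./.X. is terminal -1 (X); from XXO/.O./.X. depth 6

O winning at [XXO/.O./.X.]: True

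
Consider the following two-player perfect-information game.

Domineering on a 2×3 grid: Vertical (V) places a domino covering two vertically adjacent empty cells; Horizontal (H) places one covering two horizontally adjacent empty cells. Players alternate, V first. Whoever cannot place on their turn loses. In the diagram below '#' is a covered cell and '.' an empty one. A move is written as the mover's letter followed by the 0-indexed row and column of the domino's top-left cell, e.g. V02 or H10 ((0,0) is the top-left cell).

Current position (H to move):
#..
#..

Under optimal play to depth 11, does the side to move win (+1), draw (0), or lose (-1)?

value(#../#.., H) = +1

ply 1, H at #../#.. | H01=+1→###/#..*; H11=+1→#../###
ply 2: ###/#.. is terminal -1 (V); from #../#.. depth 11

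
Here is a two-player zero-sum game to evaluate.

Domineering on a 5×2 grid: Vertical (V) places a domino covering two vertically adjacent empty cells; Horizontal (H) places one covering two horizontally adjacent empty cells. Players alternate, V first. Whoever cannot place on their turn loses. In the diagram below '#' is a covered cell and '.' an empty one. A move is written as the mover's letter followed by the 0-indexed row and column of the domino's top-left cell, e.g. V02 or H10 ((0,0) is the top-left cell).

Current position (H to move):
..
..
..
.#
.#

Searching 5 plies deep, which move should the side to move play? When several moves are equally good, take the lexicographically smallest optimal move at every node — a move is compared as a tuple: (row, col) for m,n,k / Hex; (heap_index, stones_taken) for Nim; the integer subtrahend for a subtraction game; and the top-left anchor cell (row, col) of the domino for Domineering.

H's best at [../../../.#/.#]: H10

p1 H@[../../../.#/.#]: H00[##/../../.#/.#]-1 H10[../##/../.#/.#]+1* H20[../../##/.#/.#]-1
p2 V@[../##/../.#/.#]: V20[../##/#./##/.#]-1* V30[../##/../##/##]-1
p3 H@[../##/#./##/.#]: H00[##/##/#./##/.#]+1*
p4 V@[##/##/#./##/.#] terminal -1; root [../../../.#/.#] d5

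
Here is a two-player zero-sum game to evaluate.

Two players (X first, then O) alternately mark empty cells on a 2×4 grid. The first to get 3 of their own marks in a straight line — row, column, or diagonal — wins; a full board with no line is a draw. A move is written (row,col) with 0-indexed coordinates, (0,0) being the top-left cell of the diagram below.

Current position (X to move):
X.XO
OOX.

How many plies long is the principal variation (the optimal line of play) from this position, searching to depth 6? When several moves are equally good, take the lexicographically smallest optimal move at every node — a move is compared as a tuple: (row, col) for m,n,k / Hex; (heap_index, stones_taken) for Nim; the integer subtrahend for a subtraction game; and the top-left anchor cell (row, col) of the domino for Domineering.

[X.XO/OOX.] X move#1: (0,1):+1/XXXO/OOX.*, (1,3):+0/X.XO/OOXX
[XXXO/OOX.] end (terminal -1, O#2); searched X.XO/OOX. to 6

PV length from [X.XO/OOX.]: 1 ply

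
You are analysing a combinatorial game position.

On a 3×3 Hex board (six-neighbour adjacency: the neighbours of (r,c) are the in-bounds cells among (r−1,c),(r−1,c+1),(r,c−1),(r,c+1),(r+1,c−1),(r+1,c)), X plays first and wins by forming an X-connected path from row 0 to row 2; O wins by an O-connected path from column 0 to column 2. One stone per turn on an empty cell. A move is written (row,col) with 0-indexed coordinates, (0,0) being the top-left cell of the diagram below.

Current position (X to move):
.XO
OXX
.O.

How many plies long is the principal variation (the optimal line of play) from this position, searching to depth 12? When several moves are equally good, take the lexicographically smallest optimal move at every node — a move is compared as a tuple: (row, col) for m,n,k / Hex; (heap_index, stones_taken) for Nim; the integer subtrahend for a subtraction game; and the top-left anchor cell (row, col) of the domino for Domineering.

[.XO/OXX/.O.] X move#1: (0,0):+1/XXO/OXX/.O.*, (2,0):+1/.XO/OXX/XO., (2,2):+1/.XO/OXX/.OX
[XXO/OXX/.O.] O move#2: (2,0):-1/XXO/OXX/OO.*, (2,2):-1/XXO/OXX/.OO
[XXO/OXX/OO.] X move#3: (2,2):+1/XXO/OXX/OOX*
[XXO/OXX/OOX] end (terminal -1, O#4); searched .XO/OXX/.O. to 12

PV length from [.XO/OXX/.O.]: 3 plies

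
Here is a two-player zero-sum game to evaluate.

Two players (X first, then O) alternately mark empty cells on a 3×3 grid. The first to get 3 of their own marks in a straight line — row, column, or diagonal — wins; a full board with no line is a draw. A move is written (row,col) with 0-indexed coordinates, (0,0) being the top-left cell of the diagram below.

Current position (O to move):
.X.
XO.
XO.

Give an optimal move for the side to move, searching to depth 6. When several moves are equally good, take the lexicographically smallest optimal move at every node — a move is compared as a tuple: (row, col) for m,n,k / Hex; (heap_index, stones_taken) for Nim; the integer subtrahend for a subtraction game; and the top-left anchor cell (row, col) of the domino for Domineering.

[.X./XO./XO.] O move#1: (0,0):+0/OX./XO./XO.*, (0,2):-1/.XO/XO./XO., (1,2):-1/.X./XOO/XO., (2,2):-1/.X./XO./XOO
[OX./XO./XO.] X move#2: (0,2):-1/OXX/XO./XO., (1,2):-1/OX./XOX/XO., (2,2):+0/OX./XO./XOX*
[OX./XO./XOX] O move#3: (0,2):+0/OXO/XO./XOX*, (1,2):+0/OX./XOO/XOX
[OXO/XO./XOX] X move#4: (1,2):+0/OXO/XOX/XOX*
[OXO/XOX/XOX] end (terminal +0, O#5); searched .X./XO./XO. to 6

O's best at [.X./XO./XO.]: (0,0)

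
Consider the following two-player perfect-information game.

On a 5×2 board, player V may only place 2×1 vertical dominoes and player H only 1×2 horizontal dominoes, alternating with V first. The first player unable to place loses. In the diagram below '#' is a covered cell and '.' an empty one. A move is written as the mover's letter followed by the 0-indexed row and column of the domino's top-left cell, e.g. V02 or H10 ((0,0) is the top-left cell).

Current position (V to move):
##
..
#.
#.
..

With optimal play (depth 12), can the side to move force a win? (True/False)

p1 V@[##/../#./#./..]: V11[##/.#/##/#./..]-1* V21[##/../##/##/..]-1 V31[##/../#./##/.#]-1
p2 H@[##/.#/##/#./..]: H40[##/.#/##/#./##]+1*
p3 V@[##/.#/##/#./##] terminal -1; root [##/../#./#./..] d12

V winning at [##/../#./#./..]: False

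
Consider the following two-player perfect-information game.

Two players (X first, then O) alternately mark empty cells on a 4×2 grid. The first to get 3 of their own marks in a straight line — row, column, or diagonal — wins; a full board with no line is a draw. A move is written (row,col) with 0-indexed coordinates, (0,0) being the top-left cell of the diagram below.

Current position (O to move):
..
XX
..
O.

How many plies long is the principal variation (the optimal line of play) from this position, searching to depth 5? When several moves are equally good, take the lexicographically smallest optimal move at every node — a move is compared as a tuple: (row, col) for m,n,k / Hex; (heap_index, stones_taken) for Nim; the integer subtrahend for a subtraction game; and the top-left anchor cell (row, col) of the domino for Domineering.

PV length from [../XX/../O.]: 5 plies

[../XX/../O.] O move#1: (0,0):-1/O./XX/../O., (0,1):+0/.O/XX/../O.*, (2,0):-1/../XX/O./O., (2,1):+0/../XX/.O/O., (3,1):+0/../XX/../OO
[.O/XX/../O.] X move#2: (0,0):+0/XO/XX/../O.*, (2,0):+0/.O/XX/X./O., (2,1):+0/.O/XX/.X/O., (3,1):+0/.O/XX/../OX
[XO/XX/../O.] O move#3: (2,0):+0/XO/XX/O./O.*, (2,1):-1/XO/XX/.O/O., (3,1):-1/XO/XX/../OO
[XO/XX/O./O.] X move#4: (2,1):+0/XO/XX/OX/O.*, (3,1):+0/XO/XX/O./OX
[XO/XX/OX/O.] O move#5: (3,1):+0/XO/XX/OX/OO*
[XO/XX/OX/OO] end (terminal +0, X#6); searched ../XX/../O. to 5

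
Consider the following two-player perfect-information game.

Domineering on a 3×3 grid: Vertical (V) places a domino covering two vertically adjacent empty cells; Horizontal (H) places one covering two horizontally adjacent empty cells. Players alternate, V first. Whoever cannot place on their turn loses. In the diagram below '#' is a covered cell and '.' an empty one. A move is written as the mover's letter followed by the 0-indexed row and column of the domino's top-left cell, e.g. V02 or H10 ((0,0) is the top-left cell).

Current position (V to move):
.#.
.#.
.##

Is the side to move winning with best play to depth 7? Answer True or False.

[.#./.#./.##] V move#1: V00:+1/##./##./.##*, V02:+1/.##/.##/.##, V10:+1/.#./##./###
[##./##./.##] end (terminal -1, H#2); searched .#./.#./.## to 7

V winning at [.#./.#./.##]: True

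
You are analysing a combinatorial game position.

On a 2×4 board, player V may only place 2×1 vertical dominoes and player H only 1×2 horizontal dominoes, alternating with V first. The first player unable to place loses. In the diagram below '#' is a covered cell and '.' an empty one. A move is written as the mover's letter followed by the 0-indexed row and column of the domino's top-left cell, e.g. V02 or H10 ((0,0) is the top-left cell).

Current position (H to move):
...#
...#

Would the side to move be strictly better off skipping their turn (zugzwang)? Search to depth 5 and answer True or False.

ply 1, H at ...#/...# | H00=+1→##.#/...#*; H01=+1→.###/...#; H10=+1→...#/##.#; H11=+1→...#/.###
ply 2, V at ##.#/...# | V02=-1→####/..##*
ply 3, H at ####/..## | H10=+1→####/####*
ply 4: ####/#### is terminal -1 (V); from ...#/...# depth 5
suppose H passes — search the same position with V to move:
pass> ply 1, V at ...#/...# | V00=-1→#..#/#..#; V01=+1→.#.#/.#.#*; V02=-1→..##/..##
pass> ply 2: .#.#/.#.# is terminal -1 (H); from ...#/...# depth 5
for H: play +1, pass -1

zugzwang(...#/...#, H) = False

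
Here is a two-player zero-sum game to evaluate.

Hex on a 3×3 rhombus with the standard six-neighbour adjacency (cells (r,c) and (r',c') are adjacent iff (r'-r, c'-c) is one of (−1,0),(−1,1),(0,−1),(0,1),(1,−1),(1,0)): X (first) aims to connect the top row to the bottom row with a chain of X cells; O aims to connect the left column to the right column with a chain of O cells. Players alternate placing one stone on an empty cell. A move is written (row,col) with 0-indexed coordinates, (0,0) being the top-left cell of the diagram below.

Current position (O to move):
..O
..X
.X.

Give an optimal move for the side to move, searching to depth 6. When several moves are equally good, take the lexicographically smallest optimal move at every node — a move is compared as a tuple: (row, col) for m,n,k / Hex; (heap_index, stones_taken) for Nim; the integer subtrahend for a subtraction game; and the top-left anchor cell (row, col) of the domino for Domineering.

[..O/..X/.X.] O move#1: (0,0):+1/O.O/..X/.X.*, (0,1):+1/.OO/..X/.X., (1,0):+1/..O/O.X/.X., (1,1):+1/..O/.OX/.X., (2,0):+1/..O/..X/OX., (2,2):-1/..O/..X/.XO
[O.O/..X/.X.] X move#2: (0,1):-1/OXO/..X/.X.*, (1,0):-1/O.O/X.X/.X., (1,1):-1/O.O/.XX/.X., (2,0):-1/O.O/..X/XX., (2,2):-1/O.O/..X/.XX
[OXO/..X/.X.] O move#3: (1,0):-1/OXO/O.X/.X., (1,1):+1/OXO/.OX/.X.*, (2,0):-1/OXO/..X/OX., (2,2):-1/OXO/..X/.XO
[OXO/.OX/.X.] X move#4: (1,0):-1/OXO/XOX/.X.*, (2,0):-1/OXO/.OX/XX., (2,2):-1/OXO/.OX/.XX
[OXO/XOX/.X.] O move#5: (2,0):+1/OXO/XOX/OX.*, (2,2):-1/OXO/XOX/.XO
[OXO/XOX/OX.] end (terminal -1, X#6); searched ..O/..X/.X. to 6

O's best at [..O/..X/.X.]: (0,0)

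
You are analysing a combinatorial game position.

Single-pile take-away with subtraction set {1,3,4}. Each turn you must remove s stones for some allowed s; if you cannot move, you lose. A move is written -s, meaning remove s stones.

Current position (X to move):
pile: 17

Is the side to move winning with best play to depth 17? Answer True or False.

ply 1, X at 17 | -1=+1→16*; -3=+1→14; -4=-1→13
ply 2, O at 16 | -1=-1→15*; -3=-1→13; -4=-1→12
ply 3, X at 15 | -1=+1→14*; -3=-1→12; -4=-1→11
ply 4, O at 14 | -1=-1→13*; -3=-1→11; -4=-1→10
ply 5, X at 13 | -1=-1→12; -3=-1→10; -4=+1→9*
ply 6, O at 9 | -1=-1→8*; -3=-1→6; -4=-1→5
ply 7, X at 8 | -1=+1→7*; -3=-1→5; -4=-1→4
ply 8, O at 7 | -1=-1→6*; -3=-1→4; -4=-1→3
ply 9, X at 6 | -1=-1→5; -3=-1→3; -4=+1→2*
ply 10, O at 2 | -1=-1→1*
ply 11, X at 1 | -1=+1→0*
ply 12: 0 is terminal -1 (O); from 17 depth 17

X winning at [17]: True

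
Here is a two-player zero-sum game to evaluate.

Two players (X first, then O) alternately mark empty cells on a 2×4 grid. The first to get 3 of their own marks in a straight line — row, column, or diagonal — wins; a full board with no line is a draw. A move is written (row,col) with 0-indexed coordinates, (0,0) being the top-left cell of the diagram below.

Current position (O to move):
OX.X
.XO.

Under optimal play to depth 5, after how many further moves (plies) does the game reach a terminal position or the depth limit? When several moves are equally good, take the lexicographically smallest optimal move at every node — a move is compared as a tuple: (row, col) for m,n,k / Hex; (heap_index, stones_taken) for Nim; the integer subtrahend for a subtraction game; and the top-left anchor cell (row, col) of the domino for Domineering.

PV length from [OX.X/.XO.]: 3 plies

ply 1, O at OX.X/.XO. | (0,2)=+0→OXOX/.XO.*; (1,0)=-1→OX.X/OXO.; (1,3)=-1→OX.X/.XOO
ply 2, X at OXOX/.XO. | (1,0)=+0→OXOX/XXO.*; (1,3)=+0→OXOX/.XOX
ply 3, O at OXOX/XXO. | (1,3)=+0→OXOX/XXOO*
ply 4: OXOX/XXOO is terminal +0 (X); from OX.X/.XO. depth 5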